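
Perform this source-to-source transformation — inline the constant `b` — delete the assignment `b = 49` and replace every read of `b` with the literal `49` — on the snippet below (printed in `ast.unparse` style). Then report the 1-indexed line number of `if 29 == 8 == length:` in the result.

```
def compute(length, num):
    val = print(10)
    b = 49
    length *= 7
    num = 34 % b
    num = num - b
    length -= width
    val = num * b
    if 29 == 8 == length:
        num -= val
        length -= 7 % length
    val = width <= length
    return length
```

Transformed code:
def compute(length, num):
    val = print(10)
    length *= 7
    num = 34 % 49
    num = num - 49
    length -= width
    val = num * 49
    if 29 == 8 == length:
        num -= val
        length -= 7 % length
    val = width <= length
    return length

8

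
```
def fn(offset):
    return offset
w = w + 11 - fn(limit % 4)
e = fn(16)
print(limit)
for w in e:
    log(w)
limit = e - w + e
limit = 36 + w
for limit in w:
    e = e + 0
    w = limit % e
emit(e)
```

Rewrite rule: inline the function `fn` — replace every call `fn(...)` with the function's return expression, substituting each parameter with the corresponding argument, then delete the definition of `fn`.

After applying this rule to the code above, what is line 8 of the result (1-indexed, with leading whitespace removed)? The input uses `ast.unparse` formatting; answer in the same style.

for limit in w:

Transformed code:
w = w + 11 - limit % 4
e = 16
print(limit)
for w in e:
    log(w)
limit = e - w + e
limit = 36 + w
for limit in w:
    e = e + 0
    w = limit % e
emit(e)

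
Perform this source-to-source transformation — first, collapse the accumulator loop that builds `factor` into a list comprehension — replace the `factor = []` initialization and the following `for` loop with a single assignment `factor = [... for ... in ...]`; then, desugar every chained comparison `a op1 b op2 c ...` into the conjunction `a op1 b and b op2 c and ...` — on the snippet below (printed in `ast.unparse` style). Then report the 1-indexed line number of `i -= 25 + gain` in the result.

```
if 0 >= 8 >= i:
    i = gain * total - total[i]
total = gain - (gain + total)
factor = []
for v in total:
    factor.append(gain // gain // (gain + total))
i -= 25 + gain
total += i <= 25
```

Transformed code:
if 0 >= 8 and 8 >= i:
    i = gain * total - total[i]
total = gain - (gain + total)
factor = [gain // gain // (gain + total) for v in total]
i -= 25 + gain
total += i <= 25

5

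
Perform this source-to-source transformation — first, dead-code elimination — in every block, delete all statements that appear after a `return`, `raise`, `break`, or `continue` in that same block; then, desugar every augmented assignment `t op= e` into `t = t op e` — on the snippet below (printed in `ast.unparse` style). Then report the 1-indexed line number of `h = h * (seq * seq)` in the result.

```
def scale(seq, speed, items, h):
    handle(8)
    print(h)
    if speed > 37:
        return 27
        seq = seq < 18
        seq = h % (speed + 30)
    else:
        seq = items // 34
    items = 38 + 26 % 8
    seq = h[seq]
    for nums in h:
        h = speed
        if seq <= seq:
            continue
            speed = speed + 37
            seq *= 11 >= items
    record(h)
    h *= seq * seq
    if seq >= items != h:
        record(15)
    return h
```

Transformed code:
def scale(seq, speed, items, h):
    handle(8)
    print(h)
    if speed > 37:
        return 27
    else:
        seq = items // 34
    items = 38 + 26 % 8
    seq = h[seq]
    for nums in h:
        h = speed
        if seq <= seq:
            continue
    record(h)
    h = h * (seq * seq)
    if seq >= items != h:
        record(15)
    return h

15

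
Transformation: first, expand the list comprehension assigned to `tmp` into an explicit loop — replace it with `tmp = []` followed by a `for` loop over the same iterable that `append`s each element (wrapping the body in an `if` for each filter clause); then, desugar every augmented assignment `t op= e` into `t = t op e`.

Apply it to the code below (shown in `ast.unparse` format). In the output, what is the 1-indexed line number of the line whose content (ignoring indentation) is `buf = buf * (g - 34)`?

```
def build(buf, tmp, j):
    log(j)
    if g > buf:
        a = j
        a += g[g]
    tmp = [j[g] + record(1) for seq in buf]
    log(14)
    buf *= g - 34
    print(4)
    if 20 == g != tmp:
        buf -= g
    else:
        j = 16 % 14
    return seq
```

Transformed code:
def build(buf, tmp, j):
    log(j)
    if g > buf:
        a = j
        a = a + g[g]
    tmp = []
    for seq in buf:
        tmp.append(j[g] + record(1))
    log(14)
    buf = buf * (g - 34)
    print(4)
    if 20 == g != tmp:
        buf = buf - g
    else:
        j = 16 % 14
    return seq

10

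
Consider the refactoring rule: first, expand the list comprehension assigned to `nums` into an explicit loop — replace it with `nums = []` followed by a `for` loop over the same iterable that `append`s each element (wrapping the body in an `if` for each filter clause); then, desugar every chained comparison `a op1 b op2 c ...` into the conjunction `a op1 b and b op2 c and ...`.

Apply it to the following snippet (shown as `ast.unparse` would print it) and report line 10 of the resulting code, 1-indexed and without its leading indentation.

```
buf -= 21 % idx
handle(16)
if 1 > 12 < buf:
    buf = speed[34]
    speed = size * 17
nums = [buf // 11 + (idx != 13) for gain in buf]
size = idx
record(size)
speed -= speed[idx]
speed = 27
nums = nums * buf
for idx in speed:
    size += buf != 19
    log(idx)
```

Transformed code:
buf -= 21 % idx
handle(16)
if 1 > 12 and 12 < buf:
    buf = speed[34]
    speed = size * 17
nums = []
for gain in buf:
    nums.append(buf // 11 + (idx != 13))
size = idx
record(size)
speed -= speed[idx]
speed = 27
nums = nums * buf
for idx in speed:
    size += buf != 19
    log(idx)

record(size)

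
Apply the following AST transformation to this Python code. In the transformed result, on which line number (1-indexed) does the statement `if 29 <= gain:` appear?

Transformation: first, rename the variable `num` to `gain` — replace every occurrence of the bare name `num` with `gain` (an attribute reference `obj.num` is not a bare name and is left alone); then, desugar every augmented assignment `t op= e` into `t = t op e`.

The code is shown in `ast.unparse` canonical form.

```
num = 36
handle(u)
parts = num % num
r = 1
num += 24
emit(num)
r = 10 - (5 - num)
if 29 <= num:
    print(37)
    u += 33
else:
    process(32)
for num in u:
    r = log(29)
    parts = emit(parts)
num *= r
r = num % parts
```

8

Transformed code:
gain = 36
handle(u)
parts = gain % gain
r = 1
gain = gain + 24
emit(gain)
r = 10 - (5 - gain)
if 29 <= gain:
    print(37)
    u = u + 33
else:
    process(32)
for gain in u:
    r = log(29)
    parts = emit(parts)
gain = gain * r
r = gain % parts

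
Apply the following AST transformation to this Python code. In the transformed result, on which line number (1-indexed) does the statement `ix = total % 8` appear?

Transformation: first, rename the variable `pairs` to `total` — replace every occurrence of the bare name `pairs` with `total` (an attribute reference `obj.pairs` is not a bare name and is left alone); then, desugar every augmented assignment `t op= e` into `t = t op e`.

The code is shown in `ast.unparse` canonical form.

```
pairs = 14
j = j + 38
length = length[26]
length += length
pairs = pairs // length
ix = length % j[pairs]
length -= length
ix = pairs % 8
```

8

Transformed code:
total = 14
j = j + 38
length = length[26]
length = length + length
total = total // length
ix = length % j[total]
length = length - length
ix = total % 8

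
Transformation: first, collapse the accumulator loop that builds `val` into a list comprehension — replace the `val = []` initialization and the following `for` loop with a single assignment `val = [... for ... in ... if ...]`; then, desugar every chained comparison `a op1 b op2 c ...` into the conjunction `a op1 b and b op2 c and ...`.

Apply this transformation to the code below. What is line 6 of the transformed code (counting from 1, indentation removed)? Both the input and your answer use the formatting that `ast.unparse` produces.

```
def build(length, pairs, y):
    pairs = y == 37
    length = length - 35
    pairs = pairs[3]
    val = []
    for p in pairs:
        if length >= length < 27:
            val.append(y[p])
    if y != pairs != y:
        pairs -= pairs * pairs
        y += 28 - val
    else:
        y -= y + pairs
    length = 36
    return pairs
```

Transformed code:
def build(length, pairs, y):
    pairs = y == 37
    length = length - 35
    pairs = pairs[3]
    val = [y[p] for p in pairs if length >= length and length < 27]
    if y != pairs and pairs != y:
        pairs -= pairs * pairs
        y += 28 - val
    else:
        y -= y + pairs
    length = 36
    return pairs

if y != pairs and pairs != y:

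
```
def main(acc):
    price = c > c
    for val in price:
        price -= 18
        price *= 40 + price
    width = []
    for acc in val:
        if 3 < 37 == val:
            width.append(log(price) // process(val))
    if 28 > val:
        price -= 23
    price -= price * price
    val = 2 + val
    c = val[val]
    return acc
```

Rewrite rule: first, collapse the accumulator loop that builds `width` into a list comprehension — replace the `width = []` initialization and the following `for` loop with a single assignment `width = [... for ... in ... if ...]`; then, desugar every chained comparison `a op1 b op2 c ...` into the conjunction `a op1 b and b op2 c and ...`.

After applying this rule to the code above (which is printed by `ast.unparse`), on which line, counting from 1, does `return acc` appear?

12

Transformed code:
def main(acc):
    price = c > c
    for val in price:
        price -= 18
        price *= 40 + price
    width = [log(price) // process(val) for acc in val if 3 < 37 and 37 == val]
    if 28 > val:
        price -= 23
    price -= price * price
    val = 2 + val
    c = val[val]
    return acc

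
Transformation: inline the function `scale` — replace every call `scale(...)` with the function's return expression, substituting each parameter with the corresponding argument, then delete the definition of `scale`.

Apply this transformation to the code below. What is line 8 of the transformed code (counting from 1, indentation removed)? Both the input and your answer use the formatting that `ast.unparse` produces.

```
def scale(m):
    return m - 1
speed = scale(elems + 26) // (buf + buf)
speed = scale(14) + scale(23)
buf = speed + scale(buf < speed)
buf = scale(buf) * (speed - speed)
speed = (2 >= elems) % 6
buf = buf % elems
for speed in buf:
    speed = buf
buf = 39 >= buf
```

Transformed code:
speed = (elems + 26 - 1) // (buf + buf)
speed = 14 - 1 + (23 - 1)
buf = speed + ((buf < speed) - 1)
buf = (buf - 1) * (speed - speed)
speed = (2 >= elems) % 6
buf = buf % elems
for speed in buf:
    speed = buf
buf = 39 >= buf

speed = buf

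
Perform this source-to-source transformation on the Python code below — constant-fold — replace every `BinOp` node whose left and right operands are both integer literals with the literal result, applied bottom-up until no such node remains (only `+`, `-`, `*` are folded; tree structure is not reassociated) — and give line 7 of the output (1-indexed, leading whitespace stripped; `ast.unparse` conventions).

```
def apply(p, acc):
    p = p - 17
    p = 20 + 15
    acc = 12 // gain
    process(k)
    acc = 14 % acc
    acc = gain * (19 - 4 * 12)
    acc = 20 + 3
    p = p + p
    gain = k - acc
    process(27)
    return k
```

Transformed code:
def apply(p, acc):
    p = p - 17
    p = 35
    acc = 12 // gain
    process(k)
    acc = 14 % acc
    acc = gain * -29
    acc = 23
    p = p + p
    gain = k - acc
    process(27)
    return k

acc = gain * -29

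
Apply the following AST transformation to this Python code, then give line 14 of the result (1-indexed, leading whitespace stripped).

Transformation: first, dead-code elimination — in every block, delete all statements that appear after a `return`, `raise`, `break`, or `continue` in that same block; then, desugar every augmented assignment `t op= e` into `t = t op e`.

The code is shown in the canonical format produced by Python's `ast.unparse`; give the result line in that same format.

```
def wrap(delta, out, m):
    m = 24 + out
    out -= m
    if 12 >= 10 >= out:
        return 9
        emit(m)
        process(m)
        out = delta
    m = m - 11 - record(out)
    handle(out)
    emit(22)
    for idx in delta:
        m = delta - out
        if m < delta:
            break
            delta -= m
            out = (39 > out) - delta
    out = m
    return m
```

return m

Transformed code:
def wrap(delta, out, m):
    m = 24 + out
    out = out - m
    if 12 >= 10 >= out:
        return 9
    m = m - 11 - record(out)
    handle(out)
    emit(22)
    for idx in delta:
        m = delta - out
        if m < delta:
            break
    out = m
    return m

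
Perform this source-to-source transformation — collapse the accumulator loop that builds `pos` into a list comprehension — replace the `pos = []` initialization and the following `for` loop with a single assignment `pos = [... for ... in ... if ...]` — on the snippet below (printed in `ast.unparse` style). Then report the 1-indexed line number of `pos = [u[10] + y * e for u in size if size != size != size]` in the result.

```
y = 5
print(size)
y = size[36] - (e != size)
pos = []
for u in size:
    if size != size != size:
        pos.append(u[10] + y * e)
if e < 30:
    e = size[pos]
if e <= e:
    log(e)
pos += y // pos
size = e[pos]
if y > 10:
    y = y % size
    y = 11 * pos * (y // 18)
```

4

Transformed code:
y = 5
print(size)
y = size[36] - (e != size)
pos = [u[10] + y * e for u in size if size != size != size]
if e < 30:
    e = size[pos]
if e <= e:
    log(e)
pos += y // pos
size = e[pos]
if y > 10:
    y = y % size
    y = 11 * pos * (y // 18)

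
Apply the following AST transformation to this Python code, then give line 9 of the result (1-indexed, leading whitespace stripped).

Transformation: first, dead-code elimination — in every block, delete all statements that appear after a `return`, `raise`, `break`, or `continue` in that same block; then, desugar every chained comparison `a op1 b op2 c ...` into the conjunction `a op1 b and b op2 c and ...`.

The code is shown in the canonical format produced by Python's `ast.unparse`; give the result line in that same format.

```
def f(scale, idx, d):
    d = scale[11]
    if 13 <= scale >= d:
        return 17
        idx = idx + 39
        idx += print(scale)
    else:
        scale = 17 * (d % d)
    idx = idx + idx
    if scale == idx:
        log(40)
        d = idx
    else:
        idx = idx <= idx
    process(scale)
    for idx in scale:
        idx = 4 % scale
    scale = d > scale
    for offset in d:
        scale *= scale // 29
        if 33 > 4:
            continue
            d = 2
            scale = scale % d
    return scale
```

log(40)

Transformed code:
def f(scale, idx, d):
    d = scale[11]
    if 13 <= scale and scale >= d:
        return 17
    else:
        scale = 17 * (d % d)
    idx = idx + idx
    if scale == idx:
        log(40)
        d = idx
    else:
        idx = idx <= idx
    process(scale)
    for idx in scale:
        idx = 4 % scale
    scale = d > scale
    for offset in d:
        scale *= scale // 29
        if 33 > 4:
            continue
    return scale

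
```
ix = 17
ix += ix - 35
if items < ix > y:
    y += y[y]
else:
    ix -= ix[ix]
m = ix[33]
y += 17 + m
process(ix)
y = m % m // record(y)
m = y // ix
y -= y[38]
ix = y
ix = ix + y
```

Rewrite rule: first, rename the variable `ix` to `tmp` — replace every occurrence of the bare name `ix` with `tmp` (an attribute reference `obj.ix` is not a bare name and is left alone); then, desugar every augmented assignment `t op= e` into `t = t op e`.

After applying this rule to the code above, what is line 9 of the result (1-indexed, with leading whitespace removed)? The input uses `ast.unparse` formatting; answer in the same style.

Transformed code:
tmp = 17
tmp = tmp + (tmp - 35)
if items < tmp > y:
    y = y + y[y]
else:
    tmp = tmp - tmp[tmp]
m = tmp[33]
y = y + (17 + m)
process(tmp)
y = m % m // record(y)
m = y // tmp
y = y - y[38]
tmp = y
tmp = tmp + y

process(tmp)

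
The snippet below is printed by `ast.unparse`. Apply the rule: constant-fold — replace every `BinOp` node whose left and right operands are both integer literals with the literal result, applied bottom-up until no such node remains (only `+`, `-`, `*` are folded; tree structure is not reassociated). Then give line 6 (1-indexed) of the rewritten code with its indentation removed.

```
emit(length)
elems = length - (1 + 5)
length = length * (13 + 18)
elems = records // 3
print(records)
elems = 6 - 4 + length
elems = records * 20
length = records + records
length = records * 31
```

Transformed code:
emit(length)
elems = length - 6
length = length * 31
elems = records // 3
print(records)
elems = 2 + length
elems = records * 20
length = records + records
length = records * 31

elems = 2 + length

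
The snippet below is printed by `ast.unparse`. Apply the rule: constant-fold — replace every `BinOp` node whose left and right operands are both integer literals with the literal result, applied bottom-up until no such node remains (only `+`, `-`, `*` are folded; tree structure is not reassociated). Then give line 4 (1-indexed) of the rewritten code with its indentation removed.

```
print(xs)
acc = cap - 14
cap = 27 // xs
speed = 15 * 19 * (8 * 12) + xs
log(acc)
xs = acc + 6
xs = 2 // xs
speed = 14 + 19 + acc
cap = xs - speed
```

speed = 27360 + xs

Transformed code:
print(xs)
acc = cap - 14
cap = 27 // xs
speed = 27360 + xs
log(acc)
xs = acc + 6
xs = 2 // xs
speed = 33 + acc
cap = xs - speed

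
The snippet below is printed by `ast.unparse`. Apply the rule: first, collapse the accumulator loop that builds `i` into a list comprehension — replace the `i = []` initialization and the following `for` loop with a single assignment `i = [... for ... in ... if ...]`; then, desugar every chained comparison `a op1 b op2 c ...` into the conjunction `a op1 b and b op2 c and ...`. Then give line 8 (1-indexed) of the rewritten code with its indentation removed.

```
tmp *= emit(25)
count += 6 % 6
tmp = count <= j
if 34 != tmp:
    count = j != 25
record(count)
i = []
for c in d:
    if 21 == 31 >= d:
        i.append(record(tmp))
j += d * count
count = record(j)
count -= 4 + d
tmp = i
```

j += d * count

Transformed code:
tmp *= emit(25)
count += 6 % 6
tmp = count <= j
if 34 != tmp:
    count = j != 25
record(count)
i = [record(tmp) for c in d if 21 == 31 and 31 >= d]
j += d * count
count = record(j)
count -= 4 + d
tmp = i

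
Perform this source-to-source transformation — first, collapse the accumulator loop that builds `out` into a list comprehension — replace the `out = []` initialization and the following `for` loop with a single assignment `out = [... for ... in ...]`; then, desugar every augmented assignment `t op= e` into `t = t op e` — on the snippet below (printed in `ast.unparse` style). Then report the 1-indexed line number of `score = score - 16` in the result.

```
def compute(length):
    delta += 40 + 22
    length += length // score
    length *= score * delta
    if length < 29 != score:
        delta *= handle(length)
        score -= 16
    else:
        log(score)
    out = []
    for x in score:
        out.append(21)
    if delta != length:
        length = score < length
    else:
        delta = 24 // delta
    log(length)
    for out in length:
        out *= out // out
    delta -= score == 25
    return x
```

7

Transformed code:
def compute(length):
    delta = delta + (40 + 22)
    length = length + length // score
    length = length * (score * delta)
    if length < 29 != score:
        delta = delta * handle(length)
        score = score - 16
    else:
        log(score)
    out = [21 for x in score]
    if delta != length:
        length = score < length
    else:
        delta = 24 // delta
    log(length)
    for out in length:
        out = out * (out // out)
    delta = delta - (score == 25)
    return x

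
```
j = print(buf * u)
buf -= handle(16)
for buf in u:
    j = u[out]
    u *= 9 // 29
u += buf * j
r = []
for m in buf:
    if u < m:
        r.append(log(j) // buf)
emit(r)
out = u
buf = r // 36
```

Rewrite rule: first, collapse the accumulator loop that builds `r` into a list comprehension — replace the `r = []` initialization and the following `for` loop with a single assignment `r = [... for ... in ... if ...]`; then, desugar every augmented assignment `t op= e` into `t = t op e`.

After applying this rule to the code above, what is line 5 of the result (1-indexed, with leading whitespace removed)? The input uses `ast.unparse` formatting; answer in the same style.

Transformed code:
j = print(buf * u)
buf = buf - handle(16)
for buf in u:
    j = u[out]
    u = u * (9 // 29)
u = u + buf * j
r = [log(j) // buf for m in buf if u < m]
emit(r)
out = u
buf = r // 36

u = u * (9 // 29)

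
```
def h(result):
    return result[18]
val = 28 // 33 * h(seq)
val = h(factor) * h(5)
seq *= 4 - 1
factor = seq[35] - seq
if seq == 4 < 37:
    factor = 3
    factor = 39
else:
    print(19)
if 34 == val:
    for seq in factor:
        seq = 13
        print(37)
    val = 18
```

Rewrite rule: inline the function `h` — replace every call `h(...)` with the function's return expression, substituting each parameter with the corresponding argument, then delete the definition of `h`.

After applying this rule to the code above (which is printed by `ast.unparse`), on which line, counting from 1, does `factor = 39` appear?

Transformed code:
val = 28 // 33 * seq[18]
val = factor[18] * 5[18]
seq *= 4 - 1
factor = seq[35] - seq
if seq == 4 < 37:
    factor = 3
    factor = 39
else:
    print(19)
if 34 == val:
    for seq in factor:
        seq = 13
        print(37)
    val = 18

7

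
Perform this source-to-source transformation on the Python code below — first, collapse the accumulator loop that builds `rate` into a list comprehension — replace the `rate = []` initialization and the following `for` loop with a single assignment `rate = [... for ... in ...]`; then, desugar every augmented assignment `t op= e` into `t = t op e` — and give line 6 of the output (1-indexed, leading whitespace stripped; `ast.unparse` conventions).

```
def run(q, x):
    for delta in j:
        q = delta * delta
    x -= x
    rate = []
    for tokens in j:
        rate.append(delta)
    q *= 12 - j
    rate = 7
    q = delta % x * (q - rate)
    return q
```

Transformed code:
def run(q, x):
    for delta in j:
        q = delta * delta
    x = x - x
    rate = [delta for tokens in j]
    q = q * (12 - j)
    rate = 7
    q = delta % x * (q - rate)
    return q

q = q * (12 - j)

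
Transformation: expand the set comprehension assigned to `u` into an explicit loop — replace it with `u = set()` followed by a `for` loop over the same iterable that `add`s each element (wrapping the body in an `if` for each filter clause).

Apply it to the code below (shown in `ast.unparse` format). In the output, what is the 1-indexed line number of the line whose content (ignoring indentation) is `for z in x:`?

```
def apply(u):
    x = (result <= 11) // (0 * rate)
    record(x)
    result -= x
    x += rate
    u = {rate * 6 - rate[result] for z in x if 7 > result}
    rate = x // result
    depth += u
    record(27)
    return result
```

Transformed code:
def apply(u):
    x = (result <= 11) // (0 * rate)
    record(x)
    result -= x
    x += rate
    u = set()
    for z in x:
        if 7 > result:
            u.add(rate * 6 - rate[result])
    rate = x // result
    depth += u
    record(27)
    return result

7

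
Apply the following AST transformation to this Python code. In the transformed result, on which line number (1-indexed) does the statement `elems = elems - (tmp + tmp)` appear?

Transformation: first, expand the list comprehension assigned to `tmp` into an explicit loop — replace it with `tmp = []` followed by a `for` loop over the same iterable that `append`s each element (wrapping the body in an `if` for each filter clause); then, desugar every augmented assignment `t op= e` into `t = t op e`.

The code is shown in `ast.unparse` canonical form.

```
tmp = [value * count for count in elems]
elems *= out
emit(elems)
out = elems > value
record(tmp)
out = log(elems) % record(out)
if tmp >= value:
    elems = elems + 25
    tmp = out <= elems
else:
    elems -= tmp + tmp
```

13

Transformed code:
tmp = []
for count in elems:
    tmp.append(value * count)
elems = elems * out
emit(elems)
out = elems > value
record(tmp)
out = log(elems) % record(out)
if tmp >= value:
    elems = elems + 25
    tmp = out <= elems
else:
    elems = elems - (tmp + tmp)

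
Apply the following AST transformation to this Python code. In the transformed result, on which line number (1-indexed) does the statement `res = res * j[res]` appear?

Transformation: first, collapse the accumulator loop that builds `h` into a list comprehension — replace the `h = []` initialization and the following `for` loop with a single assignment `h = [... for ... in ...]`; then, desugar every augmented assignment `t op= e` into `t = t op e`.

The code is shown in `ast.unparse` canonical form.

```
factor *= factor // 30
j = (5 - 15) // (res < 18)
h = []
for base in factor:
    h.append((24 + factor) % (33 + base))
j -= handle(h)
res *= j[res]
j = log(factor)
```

5

Transformed code:
factor = factor * (factor // 30)
j = (5 - 15) // (res < 18)
h = [(24 + factor) % (33 + base) for base in factor]
j = j - handle(h)
res = res * j[res]
j = log(factor)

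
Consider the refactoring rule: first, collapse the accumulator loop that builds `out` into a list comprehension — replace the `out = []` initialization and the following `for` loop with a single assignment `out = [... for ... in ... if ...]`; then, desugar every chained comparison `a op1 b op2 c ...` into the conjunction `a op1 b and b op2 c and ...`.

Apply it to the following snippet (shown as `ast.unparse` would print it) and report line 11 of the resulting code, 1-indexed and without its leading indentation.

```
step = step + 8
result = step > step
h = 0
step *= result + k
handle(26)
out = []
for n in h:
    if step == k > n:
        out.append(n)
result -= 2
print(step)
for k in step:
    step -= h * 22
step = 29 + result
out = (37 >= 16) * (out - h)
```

Transformed code:
step = step + 8
result = step > step
h = 0
step *= result + k
handle(26)
out = [n for n in h if step == k and k > n]
result -= 2
print(step)
for k in step:
    step -= h * 22
step = 29 + result
out = (37 >= 16) * (out - h)

step = 29 + result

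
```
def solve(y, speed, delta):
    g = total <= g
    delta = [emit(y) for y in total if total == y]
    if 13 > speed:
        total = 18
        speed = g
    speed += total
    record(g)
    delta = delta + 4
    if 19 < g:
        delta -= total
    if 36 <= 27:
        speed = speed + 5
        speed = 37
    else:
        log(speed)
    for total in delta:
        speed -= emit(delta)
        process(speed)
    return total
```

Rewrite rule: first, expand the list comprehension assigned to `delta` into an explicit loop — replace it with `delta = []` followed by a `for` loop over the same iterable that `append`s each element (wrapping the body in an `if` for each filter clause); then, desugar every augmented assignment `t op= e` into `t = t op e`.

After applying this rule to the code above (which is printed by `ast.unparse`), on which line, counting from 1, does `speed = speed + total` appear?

Transformed code:
def solve(y, speed, delta):
    g = total <= g
    delta = []
    for y in total:
        if total == y:
            delta.append(emit(y))
    if 13 > speed:
        total = 18
        speed = g
    speed = speed + total
    record(g)
    delta = delta + 4
    if 19 < g:
        delta = delta - total
    if 36 <= 27:
        speed = speed + 5
        speed = 37
    else:
        log(speed)
    for total in delta:
        speed = speed - emit(delta)
        process(speed)
    return total

10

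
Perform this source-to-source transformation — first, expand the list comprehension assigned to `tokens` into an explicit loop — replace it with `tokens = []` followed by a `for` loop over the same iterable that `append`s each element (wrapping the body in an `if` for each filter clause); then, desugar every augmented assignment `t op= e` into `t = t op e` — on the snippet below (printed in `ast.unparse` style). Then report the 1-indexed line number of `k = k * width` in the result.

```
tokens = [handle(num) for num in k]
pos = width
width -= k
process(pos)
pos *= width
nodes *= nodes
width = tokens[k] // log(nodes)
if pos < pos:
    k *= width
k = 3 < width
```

Transformed code:
tokens = []
for num in k:
    tokens.append(handle(num))
pos = width
width = width - k
process(pos)
pos = pos * width
nodes = nodes * nodes
width = tokens[k] // log(nodes)
if pos < pos:
    k = k * width
k = 3 < width

11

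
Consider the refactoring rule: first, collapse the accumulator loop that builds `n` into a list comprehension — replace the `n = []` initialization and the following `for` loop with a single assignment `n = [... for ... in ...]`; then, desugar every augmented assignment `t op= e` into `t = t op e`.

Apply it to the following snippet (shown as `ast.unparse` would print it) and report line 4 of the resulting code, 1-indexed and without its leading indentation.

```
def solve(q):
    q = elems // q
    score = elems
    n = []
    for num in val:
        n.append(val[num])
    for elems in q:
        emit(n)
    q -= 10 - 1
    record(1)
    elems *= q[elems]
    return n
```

n = [val[num] for num in val]

Transformed code:
def solve(q):
    q = elems // q
    score = elems
    n = [val[num] for num in val]
    for elems in q:
        emit(n)
    q = q - (10 - 1)
    record(1)
    elems = elems * q[elems]
    return n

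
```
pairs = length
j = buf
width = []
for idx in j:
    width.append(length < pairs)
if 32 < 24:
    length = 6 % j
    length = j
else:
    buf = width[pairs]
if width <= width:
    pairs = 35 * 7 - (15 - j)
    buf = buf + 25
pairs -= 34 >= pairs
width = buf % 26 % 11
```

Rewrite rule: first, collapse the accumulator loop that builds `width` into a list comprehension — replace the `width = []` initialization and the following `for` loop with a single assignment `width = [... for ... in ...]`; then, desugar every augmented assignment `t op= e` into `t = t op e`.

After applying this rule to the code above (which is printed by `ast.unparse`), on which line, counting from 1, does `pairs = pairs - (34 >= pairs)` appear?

12

Transformed code:
pairs = length
j = buf
width = [length < pairs for idx in j]
if 32 < 24:
    length = 6 % j
    length = j
else:
    buf = width[pairs]
if width <= width:
    pairs = 35 * 7 - (15 - j)
    buf = buf + 25
pairs = pairs - (34 >= pairs)
width = buf % 26 % 11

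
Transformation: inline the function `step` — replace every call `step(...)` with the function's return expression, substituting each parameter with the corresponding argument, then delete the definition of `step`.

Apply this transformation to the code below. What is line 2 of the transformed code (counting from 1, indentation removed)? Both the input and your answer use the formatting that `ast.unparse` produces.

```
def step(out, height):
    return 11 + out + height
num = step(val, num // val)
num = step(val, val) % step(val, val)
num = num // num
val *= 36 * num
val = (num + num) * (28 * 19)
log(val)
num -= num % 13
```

Transformed code:
num = 11 + val + num // val
num = (11 + val + val) % (11 + val + val)
num = num // num
val *= 36 * num
val = (num + num) * (28 * 19)
log(val)
num -= num % 13

num = (11 + val + val) % (11 + val + val)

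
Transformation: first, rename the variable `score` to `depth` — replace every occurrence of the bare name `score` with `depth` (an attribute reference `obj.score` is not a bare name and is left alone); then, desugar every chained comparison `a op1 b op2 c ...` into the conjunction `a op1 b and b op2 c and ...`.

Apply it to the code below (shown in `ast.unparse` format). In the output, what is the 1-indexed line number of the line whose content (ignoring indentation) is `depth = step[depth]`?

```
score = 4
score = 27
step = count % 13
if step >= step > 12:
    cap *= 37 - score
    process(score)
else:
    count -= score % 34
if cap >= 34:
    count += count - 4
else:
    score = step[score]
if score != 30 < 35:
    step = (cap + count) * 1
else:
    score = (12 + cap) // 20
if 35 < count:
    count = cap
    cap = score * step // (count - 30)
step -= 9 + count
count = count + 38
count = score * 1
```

12

Transformed code:
depth = 4
depth = 27
step = count % 13
if step >= step and step > 12:
    cap *= 37 - depth
    process(depth)
else:
    count -= depth % 34
if cap >= 34:
    count += count - 4
else:
    depth = step[depth]
if depth != 30 and 30 < 35:
    step = (cap + count) * 1
else:
    depth = (12 + cap) // 20
if 35 < count:
    count = cap
    cap = depth * step // (count - 30)
step -= 9 + count
count = count + 38
count = depth * 1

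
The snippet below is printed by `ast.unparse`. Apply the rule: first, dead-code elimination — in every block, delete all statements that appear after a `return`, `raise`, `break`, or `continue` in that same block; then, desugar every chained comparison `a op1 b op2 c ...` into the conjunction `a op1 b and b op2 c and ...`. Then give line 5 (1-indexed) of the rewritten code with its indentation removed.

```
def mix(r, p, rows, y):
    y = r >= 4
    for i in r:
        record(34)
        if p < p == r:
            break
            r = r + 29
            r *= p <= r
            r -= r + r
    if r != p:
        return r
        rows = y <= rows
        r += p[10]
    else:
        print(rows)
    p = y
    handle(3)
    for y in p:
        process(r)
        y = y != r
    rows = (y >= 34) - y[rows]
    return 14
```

if p < p and p == r:

Transformed code:
def mix(r, p, rows, y):
    y = r >= 4
    for i in r:
        record(34)
        if p < p and p == r:
            break
    if r != p:
        return r
    else:
        print(rows)
    p = y
    handle(3)
    for y in p:
        process(r)
        y = y != r
    rows = (y >= 34) - y[rows]
    return 14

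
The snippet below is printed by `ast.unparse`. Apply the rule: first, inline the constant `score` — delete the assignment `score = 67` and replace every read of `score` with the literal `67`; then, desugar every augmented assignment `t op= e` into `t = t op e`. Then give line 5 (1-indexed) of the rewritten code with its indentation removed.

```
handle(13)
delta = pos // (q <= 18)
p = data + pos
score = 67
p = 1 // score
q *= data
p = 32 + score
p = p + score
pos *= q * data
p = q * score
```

q = q * data

Transformed code:
handle(13)
delta = pos // (q <= 18)
p = data + pos
p = 1 // 67
q = q * data
p = 32 + 67
p = p + 67
pos = pos * (q * data)
p = q * 67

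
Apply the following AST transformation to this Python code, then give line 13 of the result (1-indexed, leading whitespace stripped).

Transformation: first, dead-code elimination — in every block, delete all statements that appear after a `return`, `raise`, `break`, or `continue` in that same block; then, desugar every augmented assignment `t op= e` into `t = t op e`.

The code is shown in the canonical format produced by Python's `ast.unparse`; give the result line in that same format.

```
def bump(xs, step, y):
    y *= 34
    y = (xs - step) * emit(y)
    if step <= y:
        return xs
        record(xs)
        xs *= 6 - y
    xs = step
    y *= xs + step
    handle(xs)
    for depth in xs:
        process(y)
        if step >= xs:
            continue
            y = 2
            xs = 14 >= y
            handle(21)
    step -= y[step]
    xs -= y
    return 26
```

Transformed code:
def bump(xs, step, y):
    y = y * 34
    y = (xs - step) * emit(y)
    if step <= y:
        return xs
    xs = step
    y = y * (xs + step)
    handle(xs)
    for depth in xs:
        process(y)
        if step >= xs:
            continue
    step = step - y[step]
    xs = xs - y
    return 26

step = step - y[step]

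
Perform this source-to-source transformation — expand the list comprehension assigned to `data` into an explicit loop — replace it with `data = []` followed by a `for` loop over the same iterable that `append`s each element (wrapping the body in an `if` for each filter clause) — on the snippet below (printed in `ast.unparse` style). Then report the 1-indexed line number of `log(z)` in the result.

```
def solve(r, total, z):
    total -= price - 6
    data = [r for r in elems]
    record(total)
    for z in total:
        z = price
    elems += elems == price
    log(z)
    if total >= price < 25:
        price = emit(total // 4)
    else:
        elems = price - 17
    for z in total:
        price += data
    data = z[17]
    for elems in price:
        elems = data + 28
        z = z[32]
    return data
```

10

Transformed code:
def solve(r, total, z):
    total -= price - 6
    data = []
    for r in elems:
        data.append(r)
    record(total)
    for z in total:
        z = price
    elems += elems == price
    log(z)
    if total >= price < 25:
        price = emit(total // 4)
    else:
        elems = price - 17
    for z in total:
        price += data
    data = z[17]
    for elems in price:
        elems = data + 28
        z = z[32]
    return data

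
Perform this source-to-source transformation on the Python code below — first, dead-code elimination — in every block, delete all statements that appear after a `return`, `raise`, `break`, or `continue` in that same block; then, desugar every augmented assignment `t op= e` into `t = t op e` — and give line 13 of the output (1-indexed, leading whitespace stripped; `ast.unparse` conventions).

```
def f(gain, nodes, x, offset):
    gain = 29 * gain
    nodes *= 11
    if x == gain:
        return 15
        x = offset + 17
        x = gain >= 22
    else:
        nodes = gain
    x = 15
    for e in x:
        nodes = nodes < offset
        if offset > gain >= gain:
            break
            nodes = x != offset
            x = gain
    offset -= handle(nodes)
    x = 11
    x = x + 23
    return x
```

Transformed code:
def f(gain, nodes, x, offset):
    gain = 29 * gain
    nodes = nodes * 11
    if x == gain:
        return 15
    else:
        nodes = gain
    x = 15
    for e in x:
        nodes = nodes < offset
        if offset > gain >= gain:
            break
    offset = offset - handle(nodes)
    x = 11
    x = x + 23
    return x

offset = offset - handle(nodes)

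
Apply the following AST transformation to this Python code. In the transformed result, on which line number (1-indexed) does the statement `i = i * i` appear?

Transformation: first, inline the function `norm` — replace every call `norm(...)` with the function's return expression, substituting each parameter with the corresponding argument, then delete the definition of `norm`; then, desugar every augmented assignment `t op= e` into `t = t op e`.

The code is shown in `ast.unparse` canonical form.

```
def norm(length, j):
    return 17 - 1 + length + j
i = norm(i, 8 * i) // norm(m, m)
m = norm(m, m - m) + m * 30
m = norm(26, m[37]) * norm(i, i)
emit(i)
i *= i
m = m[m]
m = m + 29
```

5

Transformed code:
i = (17 - 1 + i + 8 * i) // (17 - 1 + m + m)
m = 17 - 1 + m + (m - m) + m * 30
m = (17 - 1 + 26 + m[37]) * (17 - 1 + i + i)
emit(i)
i = i * i
m = m[m]
m = m + 29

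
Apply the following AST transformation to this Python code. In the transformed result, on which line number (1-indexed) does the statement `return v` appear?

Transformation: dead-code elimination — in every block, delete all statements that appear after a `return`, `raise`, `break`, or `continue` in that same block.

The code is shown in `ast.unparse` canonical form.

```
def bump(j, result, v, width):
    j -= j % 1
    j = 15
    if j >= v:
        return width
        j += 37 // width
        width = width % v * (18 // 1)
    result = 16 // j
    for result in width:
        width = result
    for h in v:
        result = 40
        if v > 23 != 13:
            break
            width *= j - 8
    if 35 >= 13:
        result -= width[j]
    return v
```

Transformed code:
def bump(j, result, v, width):
    j -= j % 1
    j = 15
    if j >= v:
        return width
    result = 16 // j
    for result in width:
        width = result
    for h in v:
        result = 40
        if v > 23 != 13:
            break
    if 35 >= 13:
        result -= width[j]
    return v

15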